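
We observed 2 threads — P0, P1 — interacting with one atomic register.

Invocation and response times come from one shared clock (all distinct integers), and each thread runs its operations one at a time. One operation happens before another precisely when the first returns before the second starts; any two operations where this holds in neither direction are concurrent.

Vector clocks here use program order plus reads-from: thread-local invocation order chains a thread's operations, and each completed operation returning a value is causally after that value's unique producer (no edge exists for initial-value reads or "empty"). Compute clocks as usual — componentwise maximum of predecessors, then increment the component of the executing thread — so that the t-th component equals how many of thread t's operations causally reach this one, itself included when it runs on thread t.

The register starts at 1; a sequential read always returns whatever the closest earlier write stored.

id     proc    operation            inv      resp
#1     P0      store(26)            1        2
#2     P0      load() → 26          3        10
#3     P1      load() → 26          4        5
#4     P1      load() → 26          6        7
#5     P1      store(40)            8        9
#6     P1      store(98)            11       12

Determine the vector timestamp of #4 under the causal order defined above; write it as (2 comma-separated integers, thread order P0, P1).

invoked at 1, #1 has no predecessors; its own P0 bump gives (1, 0)
merge at #3 (invoked 4): VC(#1)=(1, 0), own-thread bump on P1 → (1, 1)
merge at #2 (invoked 3): VC(#1)=(1, 0), own-thread bump on P0 → (2, 0)
merge at #4 (invoked 6): VC(#1)=(1, 0), VC(#3)=(1, 1), own-thread bump on P1 → (1, 2)
merge at #5 (invoked 8): VC(#4)=(1, 2), own-thread bump on P1 → (1, 3)
merge at #6 (invoked 11): VC(#5)=(1, 3), own-thread bump on P1 → (1, 4)
target: VC(#4) = (1, 2)

(1, 2)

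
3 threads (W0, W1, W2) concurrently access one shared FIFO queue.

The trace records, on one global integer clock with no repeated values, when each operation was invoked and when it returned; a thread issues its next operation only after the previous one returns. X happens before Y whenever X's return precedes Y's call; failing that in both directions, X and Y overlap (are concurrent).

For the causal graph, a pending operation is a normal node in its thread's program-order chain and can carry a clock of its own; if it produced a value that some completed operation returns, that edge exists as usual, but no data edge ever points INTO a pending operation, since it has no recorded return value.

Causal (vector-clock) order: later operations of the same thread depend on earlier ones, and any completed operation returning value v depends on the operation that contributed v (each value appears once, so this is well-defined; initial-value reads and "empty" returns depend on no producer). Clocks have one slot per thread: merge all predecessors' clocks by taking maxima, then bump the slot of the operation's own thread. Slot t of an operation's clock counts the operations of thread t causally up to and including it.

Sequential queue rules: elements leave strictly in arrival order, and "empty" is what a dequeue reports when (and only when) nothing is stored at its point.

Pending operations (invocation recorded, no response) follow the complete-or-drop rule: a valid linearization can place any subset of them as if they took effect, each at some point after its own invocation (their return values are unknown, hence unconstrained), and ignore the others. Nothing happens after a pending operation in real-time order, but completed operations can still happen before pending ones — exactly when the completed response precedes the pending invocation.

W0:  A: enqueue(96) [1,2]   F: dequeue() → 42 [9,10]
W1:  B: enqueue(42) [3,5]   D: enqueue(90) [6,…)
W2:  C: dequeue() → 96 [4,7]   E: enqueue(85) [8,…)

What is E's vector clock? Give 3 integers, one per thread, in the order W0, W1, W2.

(1, 0, 2)

invoked at 3, B has no predecessors; its own W1 bump gives (0, 1, 0)
invoked at 1, A has no predecessors; its own W0 bump gives (1, 0, 0)
D (invocation 6): componentwise max over VC(B)=(0, 1, 0), +1 at W1, giving (0, 2, 0)
C (invocation 4): componentwise max over VC(A)=(1, 0, 0), +1 at W2, giving (1, 0, 1)
E (invocation 8): componentwise max over VC(C)=(1, 0, 1), +1 at W2, giving (1, 0, 2)
F (invocation 9): componentwise max over VC(A)=(1, 0, 0), VC(B)=(0, 1, 0), +1 at W0, giving (2, 1, 0)
target: VC(E) = (1, 0, 2)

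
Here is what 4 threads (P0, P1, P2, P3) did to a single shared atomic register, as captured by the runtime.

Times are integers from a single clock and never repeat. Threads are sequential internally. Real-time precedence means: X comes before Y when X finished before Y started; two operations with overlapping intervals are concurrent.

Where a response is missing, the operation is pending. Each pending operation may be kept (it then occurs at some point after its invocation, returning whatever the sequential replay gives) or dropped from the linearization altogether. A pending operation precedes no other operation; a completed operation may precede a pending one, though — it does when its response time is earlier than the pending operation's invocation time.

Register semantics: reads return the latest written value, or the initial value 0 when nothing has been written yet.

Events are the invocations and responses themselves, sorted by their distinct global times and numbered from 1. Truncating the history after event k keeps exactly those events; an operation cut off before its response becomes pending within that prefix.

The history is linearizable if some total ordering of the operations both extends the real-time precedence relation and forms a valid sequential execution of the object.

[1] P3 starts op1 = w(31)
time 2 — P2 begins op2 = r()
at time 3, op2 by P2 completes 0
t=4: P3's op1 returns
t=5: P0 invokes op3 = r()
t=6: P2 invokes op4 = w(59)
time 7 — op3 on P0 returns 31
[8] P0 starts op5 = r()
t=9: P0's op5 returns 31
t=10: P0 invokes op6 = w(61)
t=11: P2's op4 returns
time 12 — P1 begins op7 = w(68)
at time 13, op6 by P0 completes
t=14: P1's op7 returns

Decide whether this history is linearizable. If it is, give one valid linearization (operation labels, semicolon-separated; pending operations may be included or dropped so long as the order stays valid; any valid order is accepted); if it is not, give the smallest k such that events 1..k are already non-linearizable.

linearizable — witness: op2; op1; op3; op5; op4; op6; op7

after step 1 (op2 r() → 0): value 0
after step 2 (op1 w(31)): value 31
after step 3 (op3 r() → 31): value 31
after step 4 (op5 r() → 31): value 31
after step 5 (op4 w(59)): value 59
after step 6 (op6 w(61)): value 61
after step 7 (op7 w(68)): value 68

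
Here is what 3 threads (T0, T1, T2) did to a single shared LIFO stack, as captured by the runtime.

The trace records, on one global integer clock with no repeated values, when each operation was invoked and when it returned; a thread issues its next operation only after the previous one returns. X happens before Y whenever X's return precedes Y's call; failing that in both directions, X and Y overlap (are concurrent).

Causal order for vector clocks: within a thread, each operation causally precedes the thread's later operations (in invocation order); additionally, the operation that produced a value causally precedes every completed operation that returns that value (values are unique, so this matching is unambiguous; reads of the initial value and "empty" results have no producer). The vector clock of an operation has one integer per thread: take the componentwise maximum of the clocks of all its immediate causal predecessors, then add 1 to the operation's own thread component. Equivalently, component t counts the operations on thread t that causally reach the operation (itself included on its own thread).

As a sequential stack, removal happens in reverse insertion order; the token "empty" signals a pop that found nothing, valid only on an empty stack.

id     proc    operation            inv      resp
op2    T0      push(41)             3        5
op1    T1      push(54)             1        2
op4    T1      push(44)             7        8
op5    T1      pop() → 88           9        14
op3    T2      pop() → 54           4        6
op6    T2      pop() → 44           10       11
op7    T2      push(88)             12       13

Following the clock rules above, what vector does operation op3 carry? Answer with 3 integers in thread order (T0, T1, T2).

(0, 1, 1)

root op op1, invoked 1: fresh clock plus T1's own tick → (0, 1, 0)
root op op2, invoked 3: fresh clock plus T0's own tick → (1, 0, 0)
merge at op3 (invoked 4): VC(op1)=(0, 1, 0), own-thread bump on T2 → (0, 1, 1)
merge at op4 (invoked 7): VC(op1)=(0, 1, 0), own-thread bump on T1 → (0, 2, 0)
merge at op6 (invoked 10): VC(op3)=(0, 1, 1), VC(op4)=(0, 2, 0), own-thread bump on T2 → (0, 2, 2)
merge at op7 (invoked 12): VC(op6)=(0, 2, 2), own-thread bump on T2 → (0, 2, 3)
merge at op5 (invoked 9): VC(op4)=(0, 2, 0), VC(op7)=(0, 2, 3), own-thread bump on T1 → (0, 3, 3)
target: VC(op3) = (0, 1, 1)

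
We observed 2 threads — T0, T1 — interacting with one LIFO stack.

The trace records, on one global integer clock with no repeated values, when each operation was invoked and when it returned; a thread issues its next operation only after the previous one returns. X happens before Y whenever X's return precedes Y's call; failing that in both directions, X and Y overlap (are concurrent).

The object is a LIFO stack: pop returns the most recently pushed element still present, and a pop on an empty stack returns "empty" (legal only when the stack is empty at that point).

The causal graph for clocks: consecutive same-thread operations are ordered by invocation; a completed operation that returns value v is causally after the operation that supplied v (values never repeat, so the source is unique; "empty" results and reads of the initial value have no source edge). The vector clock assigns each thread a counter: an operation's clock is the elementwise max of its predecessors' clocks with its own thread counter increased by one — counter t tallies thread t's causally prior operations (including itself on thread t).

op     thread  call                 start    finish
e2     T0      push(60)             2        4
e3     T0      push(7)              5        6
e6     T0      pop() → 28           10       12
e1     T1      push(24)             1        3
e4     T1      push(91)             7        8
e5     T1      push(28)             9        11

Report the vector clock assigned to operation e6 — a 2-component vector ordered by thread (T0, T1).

e1 (invocation 1): nothing precedes it; T1's component alone gives (0, 1)
e2 (invocation 2): nothing precedes it; T0's component alone gives (1, 0)
merge at e4 (invoked 7): VC(e1)=(0, 1), own-thread bump on T1 → (0, 2)
merge at e3 (invoked 5): VC(e2)=(1, 0), own-thread bump on T0 → (2, 0)
merge at e5 (invoked 9): VC(e4)=(0, 2), own-thread bump on T1 → (0, 3)
merge at e6 (invoked 10): VC(e3)=(2, 0), VC(e5)=(0, 3), own-thread bump on T0 → (3, 3)
target: VC(e6) = (3, 3)

(3, 3)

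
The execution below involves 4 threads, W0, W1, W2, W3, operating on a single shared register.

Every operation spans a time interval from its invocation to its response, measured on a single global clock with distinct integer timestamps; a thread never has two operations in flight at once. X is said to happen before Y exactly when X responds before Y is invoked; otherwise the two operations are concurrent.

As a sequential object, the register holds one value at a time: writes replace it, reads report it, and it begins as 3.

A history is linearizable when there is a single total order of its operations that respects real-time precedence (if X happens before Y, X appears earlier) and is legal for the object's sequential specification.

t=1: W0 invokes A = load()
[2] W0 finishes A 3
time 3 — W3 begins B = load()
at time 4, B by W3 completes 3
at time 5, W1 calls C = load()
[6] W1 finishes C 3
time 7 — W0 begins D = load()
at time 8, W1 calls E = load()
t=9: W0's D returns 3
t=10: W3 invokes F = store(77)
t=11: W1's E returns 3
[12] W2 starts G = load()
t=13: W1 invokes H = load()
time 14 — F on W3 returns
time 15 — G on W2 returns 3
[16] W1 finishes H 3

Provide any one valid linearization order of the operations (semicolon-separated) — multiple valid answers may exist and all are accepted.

A; B; C; D; E; G; H; F

after step 1 (A load() → 3): value 3
after step 2 (B load() → 3): value 3
after step 3 (C load() → 3): value 3
after step 4 (D load() → 3): value 3
after step 5 (E load() → 3): value 3
after step 6 (G load() → 3): value 3
after step 7 (H load() → 3): value 3
after step 8 (F store(77)): value 77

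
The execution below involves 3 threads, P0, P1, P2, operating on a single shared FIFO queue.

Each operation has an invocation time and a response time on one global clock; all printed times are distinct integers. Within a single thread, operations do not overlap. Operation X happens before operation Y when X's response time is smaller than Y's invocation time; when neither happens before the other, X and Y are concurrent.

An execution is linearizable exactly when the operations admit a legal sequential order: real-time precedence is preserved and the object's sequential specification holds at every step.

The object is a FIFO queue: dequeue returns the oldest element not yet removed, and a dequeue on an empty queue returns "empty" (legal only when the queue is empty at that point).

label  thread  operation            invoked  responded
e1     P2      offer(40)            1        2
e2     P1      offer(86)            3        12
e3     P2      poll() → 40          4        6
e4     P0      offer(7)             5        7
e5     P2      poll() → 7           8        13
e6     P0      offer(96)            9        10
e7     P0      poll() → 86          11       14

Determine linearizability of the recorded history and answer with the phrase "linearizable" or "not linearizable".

witness order: e1, e2, e3, e4, e6, e7, e5
step 1: e1 offer(40) — queue <40>
step 2: e2 offer(86) — queue <40,86>
step 3: e3 poll() → 40 — queue <86>
step 4: e4 offer(7) — queue <86,7>
step 5: e6 offer(96) — queue <86,7,96>
step 6: e7 poll() → 86 — queue <7,96>
step 7: e5 poll() → 7 — queue <96>

linearizable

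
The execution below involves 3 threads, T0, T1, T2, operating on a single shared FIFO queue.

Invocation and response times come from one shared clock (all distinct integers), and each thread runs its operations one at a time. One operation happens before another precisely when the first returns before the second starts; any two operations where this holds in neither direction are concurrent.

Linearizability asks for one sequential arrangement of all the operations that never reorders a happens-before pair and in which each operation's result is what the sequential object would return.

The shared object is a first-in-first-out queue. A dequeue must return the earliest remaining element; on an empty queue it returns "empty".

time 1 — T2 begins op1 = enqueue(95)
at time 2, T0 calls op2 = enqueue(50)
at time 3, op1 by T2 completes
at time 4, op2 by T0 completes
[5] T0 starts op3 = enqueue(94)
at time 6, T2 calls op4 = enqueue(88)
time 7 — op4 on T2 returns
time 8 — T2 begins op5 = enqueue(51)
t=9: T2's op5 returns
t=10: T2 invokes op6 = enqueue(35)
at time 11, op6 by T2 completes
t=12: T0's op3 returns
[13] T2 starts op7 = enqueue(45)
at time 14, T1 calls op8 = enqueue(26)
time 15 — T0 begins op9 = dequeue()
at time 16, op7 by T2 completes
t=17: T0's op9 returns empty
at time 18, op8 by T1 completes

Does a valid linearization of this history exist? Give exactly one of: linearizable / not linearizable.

not linearizable

cut after 16 events: linearizable; cut after 17 events (op9 responds, time 17): not linearizable
8 completed operations, 16 real-time-consistent orders — every FIFO queue replay fails
include/drop combinations of the 1 pending operation (op8) were all tried; none helps
sample order op1, op2, op3, op4, op5, op6, op7, op9 (pending dropped) stalls at step 8 — op9 dequeue() → empty has no legal effect
sample order op1, op2, op3, op4, op5, op6, op9, op7 (pending dropped) stalls at step 7 — op9 dequeue() → empty has no legal effect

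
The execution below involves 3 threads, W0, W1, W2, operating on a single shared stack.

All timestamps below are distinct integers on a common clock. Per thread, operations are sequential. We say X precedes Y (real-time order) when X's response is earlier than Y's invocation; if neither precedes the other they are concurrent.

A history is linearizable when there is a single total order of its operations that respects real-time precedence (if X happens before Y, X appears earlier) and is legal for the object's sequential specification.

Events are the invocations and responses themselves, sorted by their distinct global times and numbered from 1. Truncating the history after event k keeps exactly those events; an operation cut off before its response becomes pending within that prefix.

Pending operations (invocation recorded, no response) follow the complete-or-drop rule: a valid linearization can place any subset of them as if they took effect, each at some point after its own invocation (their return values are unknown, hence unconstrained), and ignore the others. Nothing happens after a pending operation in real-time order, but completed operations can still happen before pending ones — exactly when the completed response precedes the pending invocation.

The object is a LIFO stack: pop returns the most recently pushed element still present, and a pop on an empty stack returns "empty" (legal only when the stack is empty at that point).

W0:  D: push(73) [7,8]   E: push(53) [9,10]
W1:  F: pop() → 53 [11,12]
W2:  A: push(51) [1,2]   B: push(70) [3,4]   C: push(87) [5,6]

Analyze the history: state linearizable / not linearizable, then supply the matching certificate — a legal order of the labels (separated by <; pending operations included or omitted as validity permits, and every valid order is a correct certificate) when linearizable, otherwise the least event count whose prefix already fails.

linearizable — witness: A < B < C < D < E < F

1. A push(51), leaving stack <51>
2. B push(70), leaving stack <51,70>
3. C push(87), leaving stack <51,70,87>
4. D push(73), leaving stack <51,70,87,73>
5. E push(53), leaving stack <51,70,87,73,53>
6. F pop() → 53, leaving stack <51,70,87,73>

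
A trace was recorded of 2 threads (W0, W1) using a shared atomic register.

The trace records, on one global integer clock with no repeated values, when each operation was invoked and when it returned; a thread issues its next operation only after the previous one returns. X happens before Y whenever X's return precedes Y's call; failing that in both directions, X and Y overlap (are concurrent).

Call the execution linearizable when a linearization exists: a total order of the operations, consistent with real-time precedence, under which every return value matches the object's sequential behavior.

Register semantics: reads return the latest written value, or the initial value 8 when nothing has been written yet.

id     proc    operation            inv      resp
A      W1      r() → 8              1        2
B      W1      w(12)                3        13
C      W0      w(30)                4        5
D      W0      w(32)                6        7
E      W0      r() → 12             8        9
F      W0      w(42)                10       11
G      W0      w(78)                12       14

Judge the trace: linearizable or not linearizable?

linearizable

a witness: A, C, D, B, E, F, G
1. A r() → 8, leaving value 8
2. C w(30), leaving value 30
3. D w(32), leaving value 32
4. B w(12), leaving value 12
5. E r() → 12, leaving value 12
6. F w(42), leaving value 42
7. G w(78), leaving value 78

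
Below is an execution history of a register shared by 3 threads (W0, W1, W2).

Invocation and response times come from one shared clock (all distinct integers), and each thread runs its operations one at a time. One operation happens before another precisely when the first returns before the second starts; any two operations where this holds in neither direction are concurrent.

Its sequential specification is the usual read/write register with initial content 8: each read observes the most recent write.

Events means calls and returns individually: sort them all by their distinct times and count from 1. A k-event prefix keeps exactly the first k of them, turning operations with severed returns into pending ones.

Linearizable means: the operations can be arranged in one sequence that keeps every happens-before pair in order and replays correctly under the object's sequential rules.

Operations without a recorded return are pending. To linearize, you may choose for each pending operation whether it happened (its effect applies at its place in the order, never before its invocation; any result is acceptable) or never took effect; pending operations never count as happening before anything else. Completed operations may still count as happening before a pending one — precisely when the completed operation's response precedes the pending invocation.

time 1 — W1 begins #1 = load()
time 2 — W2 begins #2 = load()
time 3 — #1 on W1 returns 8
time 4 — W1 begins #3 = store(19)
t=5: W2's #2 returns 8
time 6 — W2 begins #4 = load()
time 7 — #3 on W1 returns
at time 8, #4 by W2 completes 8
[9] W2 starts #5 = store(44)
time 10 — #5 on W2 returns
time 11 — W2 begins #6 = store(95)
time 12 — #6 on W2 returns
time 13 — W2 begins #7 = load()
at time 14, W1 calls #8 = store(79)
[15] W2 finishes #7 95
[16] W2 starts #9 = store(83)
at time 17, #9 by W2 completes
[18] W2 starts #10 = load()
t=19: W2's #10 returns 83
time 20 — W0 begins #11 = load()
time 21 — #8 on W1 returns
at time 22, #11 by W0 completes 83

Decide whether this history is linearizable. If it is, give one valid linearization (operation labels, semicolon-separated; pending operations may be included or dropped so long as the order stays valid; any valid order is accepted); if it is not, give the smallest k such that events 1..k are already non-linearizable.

step 1: #1 load() → 8 — value 8
step 2: #2 load() → 8 — value 8
step 3: #4 load() → 8 — value 8
step 4: #3 store(19) — value 19
step 5: #5 store(44) — value 44
step 6: #6 store(95) — value 95
step 7: #7 load() → 95 — value 95
step 8: #8 store(79) — value 79
step 9: #9 store(83) — value 83
step 10: #10 load() → 83 — value 83
step 11: #11 load() → 83 — value 83

linearizable — witness: #1; #2; #4; #3; #5; #6; #7; #8; #9; #10; #11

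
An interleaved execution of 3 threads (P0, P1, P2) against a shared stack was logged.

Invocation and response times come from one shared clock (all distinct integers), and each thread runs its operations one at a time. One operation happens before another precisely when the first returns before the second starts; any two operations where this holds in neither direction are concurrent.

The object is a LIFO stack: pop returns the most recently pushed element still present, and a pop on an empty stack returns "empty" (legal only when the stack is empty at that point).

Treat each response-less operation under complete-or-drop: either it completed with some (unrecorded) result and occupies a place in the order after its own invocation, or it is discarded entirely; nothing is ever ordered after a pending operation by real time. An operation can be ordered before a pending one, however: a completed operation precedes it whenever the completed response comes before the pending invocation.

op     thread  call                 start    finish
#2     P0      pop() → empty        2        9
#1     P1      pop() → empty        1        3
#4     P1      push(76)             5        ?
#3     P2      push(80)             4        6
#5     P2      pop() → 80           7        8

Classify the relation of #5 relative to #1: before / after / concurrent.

after

#5 spans [7,8], #1 spans [1,3]
resp(#1)=3 < inv(#5)=7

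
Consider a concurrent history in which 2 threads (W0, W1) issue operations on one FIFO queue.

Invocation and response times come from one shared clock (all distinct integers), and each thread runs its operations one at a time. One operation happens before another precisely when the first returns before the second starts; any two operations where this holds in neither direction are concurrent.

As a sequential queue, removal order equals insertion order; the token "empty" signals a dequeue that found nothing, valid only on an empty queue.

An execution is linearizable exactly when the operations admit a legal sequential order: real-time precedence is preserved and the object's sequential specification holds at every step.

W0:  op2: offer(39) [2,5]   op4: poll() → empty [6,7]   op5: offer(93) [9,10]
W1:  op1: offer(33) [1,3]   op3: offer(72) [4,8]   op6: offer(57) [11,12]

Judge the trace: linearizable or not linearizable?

the violation lands at event 7, op4's response at time 7: events 1..6 linearize, events 1..7 do not
the 3 completed operations admit 2 real-time orders; each fails the FIFO queue replay
completion choices over the 1 pending operation (op3) were checked; none helps
e.g. op1, op2, op4 (pending dropped): illegal at step 3, since op4 poll() → empty cannot apply there
e.g. op2, op1, op4 (pending dropped): illegal at step 3, since op4 poll() → empty cannot apply there

not linearizable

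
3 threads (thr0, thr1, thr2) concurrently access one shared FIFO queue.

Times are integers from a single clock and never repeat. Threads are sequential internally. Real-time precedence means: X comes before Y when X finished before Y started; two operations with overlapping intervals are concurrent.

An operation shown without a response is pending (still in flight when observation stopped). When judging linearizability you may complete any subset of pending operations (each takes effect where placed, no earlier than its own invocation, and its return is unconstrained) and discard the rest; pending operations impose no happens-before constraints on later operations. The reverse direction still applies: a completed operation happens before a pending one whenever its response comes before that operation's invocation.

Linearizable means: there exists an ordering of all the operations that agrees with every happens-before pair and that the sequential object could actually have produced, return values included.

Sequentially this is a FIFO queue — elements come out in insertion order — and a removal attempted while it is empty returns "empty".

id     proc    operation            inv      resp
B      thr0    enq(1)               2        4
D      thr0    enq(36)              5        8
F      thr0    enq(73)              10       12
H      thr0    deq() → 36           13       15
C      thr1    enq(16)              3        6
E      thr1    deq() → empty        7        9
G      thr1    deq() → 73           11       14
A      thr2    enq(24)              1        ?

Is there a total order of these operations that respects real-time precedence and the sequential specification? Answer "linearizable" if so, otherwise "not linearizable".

not linearizable

events 1..8 are fine; event 9 — the response of E at time 9 — makes the prefix non-linearizable
4 completed operations, 5 real-time-consistent orders — every FIFO queue replay fails
no escape via the 1 pending operation (A): every completion choice fails
one such order, B, C, D, E (pending dropped), breaks at step 4 where E deq() → empty is illegal
one such order, B, C, E, D (pending dropped), breaks at step 3 where E deq() → empty is illegal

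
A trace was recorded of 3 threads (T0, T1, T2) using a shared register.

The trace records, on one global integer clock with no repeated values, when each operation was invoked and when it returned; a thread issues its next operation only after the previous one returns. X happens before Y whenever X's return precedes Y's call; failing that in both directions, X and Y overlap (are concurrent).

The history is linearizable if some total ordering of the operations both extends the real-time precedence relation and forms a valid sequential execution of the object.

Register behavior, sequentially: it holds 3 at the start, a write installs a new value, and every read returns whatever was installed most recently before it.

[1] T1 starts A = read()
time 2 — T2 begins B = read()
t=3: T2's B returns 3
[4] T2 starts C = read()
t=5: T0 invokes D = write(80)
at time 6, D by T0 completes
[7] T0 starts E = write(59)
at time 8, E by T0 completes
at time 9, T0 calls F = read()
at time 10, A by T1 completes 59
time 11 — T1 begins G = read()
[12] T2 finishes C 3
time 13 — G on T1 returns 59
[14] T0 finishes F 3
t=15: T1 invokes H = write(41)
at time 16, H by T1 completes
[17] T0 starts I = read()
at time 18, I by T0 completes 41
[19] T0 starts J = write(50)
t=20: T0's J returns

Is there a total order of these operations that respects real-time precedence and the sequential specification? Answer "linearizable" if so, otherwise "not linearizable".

not linearizable

the violation lands at event 14, F's response at time 14: events 1..13 linearize, events 1..14 do not
52 orders of the 7 completed register ops respect real time; none is legal
take A, B, C, D, E, F, G: step 1 already fails, because A read() → 59 cannot occur there
take A, B, C, D, E, G, F: step 1 already fails, because A read() → 59 cannot occur there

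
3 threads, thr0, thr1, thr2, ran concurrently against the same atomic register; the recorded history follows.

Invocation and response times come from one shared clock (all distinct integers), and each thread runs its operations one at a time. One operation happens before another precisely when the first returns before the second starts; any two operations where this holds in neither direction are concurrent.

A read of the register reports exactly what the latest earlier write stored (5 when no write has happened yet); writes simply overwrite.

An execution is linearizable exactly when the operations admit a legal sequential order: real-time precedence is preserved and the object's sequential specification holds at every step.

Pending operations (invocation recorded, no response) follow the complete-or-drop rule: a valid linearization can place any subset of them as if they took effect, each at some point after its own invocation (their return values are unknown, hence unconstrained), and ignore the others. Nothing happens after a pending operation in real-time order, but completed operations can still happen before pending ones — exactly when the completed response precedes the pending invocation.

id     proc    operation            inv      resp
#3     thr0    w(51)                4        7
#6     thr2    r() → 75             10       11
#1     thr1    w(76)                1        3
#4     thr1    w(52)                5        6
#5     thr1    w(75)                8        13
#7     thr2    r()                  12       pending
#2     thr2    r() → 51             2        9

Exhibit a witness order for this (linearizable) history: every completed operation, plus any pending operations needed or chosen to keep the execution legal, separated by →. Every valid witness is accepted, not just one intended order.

#1 → #3 → #2 → #4 → #5 → #6

step 1: #1 w(76) — value 76
step 2: #3 w(51) — value 51
step 3: #2 r() → 51 — value 51
step 4: #4 w(52) — value 52
step 5: #5 w(75) — value 75
step 6: #6 r() → 75 — value 75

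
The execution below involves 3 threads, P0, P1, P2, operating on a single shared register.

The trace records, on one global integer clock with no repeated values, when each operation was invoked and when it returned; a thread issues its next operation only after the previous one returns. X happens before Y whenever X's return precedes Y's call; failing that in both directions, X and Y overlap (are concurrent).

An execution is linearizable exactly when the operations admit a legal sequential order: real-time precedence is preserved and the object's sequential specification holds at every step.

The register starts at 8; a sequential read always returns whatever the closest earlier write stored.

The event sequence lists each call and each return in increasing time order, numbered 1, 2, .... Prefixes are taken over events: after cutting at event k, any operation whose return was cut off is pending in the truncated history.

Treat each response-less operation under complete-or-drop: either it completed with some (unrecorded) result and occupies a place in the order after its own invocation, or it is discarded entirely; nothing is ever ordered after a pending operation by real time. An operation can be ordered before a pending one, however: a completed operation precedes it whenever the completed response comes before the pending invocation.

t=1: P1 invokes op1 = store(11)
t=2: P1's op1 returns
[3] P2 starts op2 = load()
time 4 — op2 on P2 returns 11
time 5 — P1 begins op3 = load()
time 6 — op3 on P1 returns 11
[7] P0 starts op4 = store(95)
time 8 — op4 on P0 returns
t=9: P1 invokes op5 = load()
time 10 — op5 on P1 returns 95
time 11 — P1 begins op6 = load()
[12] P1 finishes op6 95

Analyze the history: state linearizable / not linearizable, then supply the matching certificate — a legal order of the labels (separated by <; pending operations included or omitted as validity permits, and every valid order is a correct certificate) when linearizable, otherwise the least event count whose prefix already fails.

1. op1 store(11), leaving value 11
2. op2 load() → 11, leaving value 11
3. op3 load() → 11, leaving value 11
4. op4 store(95), leaving value 95
5. op5 load() → 95, leaving value 95
6. op6 load() → 95, leaving value 95

linearizable — witness: op1 < op2 < op3 < op4 < op5 < op6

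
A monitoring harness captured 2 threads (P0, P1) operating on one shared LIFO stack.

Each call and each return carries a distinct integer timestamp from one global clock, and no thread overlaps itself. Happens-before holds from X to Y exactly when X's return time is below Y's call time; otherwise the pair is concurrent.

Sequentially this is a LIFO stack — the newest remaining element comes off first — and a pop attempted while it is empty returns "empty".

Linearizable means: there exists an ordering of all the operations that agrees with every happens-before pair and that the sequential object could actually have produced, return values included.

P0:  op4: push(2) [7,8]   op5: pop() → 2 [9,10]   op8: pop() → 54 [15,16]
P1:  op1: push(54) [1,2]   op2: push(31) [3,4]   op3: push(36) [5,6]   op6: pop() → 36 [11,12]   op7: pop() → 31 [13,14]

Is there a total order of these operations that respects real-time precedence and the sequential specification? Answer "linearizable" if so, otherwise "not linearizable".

linearizable

one valid linearization: op1, op2, op3, op4, op5, op6, op7, op8
1. op1 push(54), leaving stack <54>
2. op2 push(31), leaving stack <54,31>
3. op3 push(36), leaving stack <54,31,36>
4. op4 push(2), leaving stack <54,31,36,2>
5. op5 pop() → 2, leaving stack <54,31,36>
6. op6 pop() → 36, leaving stack <54,31>
7. op7 pop() → 31, leaving stack <54>
8. op8 pop() → 54, leaving stack <>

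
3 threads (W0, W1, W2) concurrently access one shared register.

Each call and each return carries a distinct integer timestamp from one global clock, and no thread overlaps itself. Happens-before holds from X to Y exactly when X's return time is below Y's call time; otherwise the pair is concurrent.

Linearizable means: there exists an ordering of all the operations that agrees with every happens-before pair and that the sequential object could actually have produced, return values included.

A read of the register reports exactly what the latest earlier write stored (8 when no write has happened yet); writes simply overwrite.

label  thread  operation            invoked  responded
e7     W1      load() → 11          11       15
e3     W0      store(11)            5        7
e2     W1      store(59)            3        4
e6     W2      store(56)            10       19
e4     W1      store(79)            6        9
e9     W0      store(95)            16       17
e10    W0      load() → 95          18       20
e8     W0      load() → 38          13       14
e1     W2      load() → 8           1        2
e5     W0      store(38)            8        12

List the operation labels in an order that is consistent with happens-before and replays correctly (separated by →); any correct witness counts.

e1 → e2 → e4 → e3 → e7 → e5 → e8 → e6 → e9 → e10

after step 1 (e1 load() → 8): value 8
after step 2 (e2 store(59)): value 59
after step 3 (e4 store(79)): value 79
after step 4 (e3 store(11)): value 11
after step 5 (e7 load() → 11): value 11
after step 6 (e5 store(38)): value 38
after step 7 (e8 load() → 38): value 38
after step 8 (e6 store(56)): value 56
after step 9 (e9 store(95)): value 95
after step 10 (e10 load() → 95): value 95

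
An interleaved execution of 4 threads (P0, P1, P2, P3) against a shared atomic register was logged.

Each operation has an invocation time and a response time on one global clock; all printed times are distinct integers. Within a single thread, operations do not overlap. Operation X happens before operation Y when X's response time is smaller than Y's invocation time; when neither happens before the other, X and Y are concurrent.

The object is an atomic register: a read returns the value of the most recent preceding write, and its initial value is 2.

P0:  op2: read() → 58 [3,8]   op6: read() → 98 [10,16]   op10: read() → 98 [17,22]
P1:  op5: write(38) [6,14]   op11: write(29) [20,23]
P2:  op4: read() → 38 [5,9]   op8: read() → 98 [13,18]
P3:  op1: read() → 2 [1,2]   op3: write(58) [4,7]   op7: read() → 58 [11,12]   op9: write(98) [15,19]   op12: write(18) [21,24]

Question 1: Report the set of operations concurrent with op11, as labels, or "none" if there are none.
op11 spans [20,23]: anything still running between times 20 and 23 counts as concurrent
op1 [1,2]: before
op2 [3,8]: before
op3 [4,7]: before
op4 [5,9]: before
op5 [6,14]: before
op6 [10,16]: before
op7 [11,12]: before
op8 [13,18]: before
op9 [15,19]: before
op10 [17,22]: concurrent
op12 [21,24]: concurrent

op10, op12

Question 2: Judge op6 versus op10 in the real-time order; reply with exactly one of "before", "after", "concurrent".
op6 spans [10,16], op10 spans [17,22]
resp(op6)=16 < inv(op10)=17

before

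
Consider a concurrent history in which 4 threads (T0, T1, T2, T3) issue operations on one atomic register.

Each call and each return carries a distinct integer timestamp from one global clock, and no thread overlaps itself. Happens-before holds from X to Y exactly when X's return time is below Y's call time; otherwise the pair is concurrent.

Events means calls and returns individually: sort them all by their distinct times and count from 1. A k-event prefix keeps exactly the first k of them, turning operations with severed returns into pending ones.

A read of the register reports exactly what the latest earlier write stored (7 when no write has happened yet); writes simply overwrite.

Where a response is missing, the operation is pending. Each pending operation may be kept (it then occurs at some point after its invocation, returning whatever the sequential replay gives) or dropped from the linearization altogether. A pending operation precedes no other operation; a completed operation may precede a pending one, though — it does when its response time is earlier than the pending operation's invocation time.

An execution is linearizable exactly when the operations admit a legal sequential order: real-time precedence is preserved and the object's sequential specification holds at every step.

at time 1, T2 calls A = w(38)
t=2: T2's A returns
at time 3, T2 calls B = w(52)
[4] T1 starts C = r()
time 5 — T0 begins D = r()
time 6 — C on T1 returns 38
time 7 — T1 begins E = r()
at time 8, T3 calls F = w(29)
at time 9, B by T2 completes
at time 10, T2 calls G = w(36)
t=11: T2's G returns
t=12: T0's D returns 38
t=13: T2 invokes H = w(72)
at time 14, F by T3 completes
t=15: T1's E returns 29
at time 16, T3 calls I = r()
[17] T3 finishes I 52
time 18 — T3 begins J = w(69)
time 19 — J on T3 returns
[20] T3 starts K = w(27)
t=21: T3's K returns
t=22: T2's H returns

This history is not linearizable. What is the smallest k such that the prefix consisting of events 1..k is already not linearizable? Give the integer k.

events 1..16 are linearizable; a witness order is A, C, D, B, F, E, G:
after step 1 (A w(38)): value 38
after step 2 (C r() → 38): value 38
after step 3 (D r() → 38): value 38
after step 4 (B w(52)): value 52
after step 5 (F w(29)): value 29
after step 6 (E r() → 29): value 29
after step 7 (G w(36)): value 36
event 17 — I's response, time 17 — after it, nothing linearizes
completion choices over the 1 pending operation (H) were checked; none helps
e.g. A, B, C, D, E, F, G, I (pending dropped): illegal at step 3, since C r() → 38 cannot apply there
e.g. A, B, C, D, E, G, F, I (pending dropped): illegal at step 3, since C r() → 38 cannot apply there

17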